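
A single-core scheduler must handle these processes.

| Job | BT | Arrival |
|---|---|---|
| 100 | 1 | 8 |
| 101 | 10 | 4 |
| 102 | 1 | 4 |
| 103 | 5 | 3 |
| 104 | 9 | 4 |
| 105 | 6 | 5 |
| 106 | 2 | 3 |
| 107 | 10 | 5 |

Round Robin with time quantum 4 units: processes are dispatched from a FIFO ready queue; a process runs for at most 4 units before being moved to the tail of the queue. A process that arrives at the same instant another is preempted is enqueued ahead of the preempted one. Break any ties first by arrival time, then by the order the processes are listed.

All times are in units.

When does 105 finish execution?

38

Timeline: | idle 0-3 | 103 3-7 | 106 7-9 | 101 9-13 | 102 13-14 | 104 14-18 | 105 18-22 | 107 22-26 | 103 26-27 | 100 27-28 | 101 28-32 | 104 32-36 | 105 36-38 | 107 38-42 | 101 42-44 | 104 44-45 | 107 45-47 |
Completion: 100=28  101=44  102=14  103=27  104=45  105=38  106=9  107=47
Turnaround (C−A): 100=20  101=40  102=10  103=24  104=41  105=33  106=6  107=42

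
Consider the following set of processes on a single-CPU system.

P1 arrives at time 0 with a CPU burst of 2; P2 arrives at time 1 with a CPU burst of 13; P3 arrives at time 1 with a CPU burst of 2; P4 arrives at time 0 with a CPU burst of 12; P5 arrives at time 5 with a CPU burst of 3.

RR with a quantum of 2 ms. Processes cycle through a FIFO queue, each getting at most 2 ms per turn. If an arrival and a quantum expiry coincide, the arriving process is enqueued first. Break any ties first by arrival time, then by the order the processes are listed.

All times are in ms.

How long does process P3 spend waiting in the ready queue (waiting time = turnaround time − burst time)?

Schedule: | P1 0-2 | P4 2-4 | P2 4-6 | P3 6-8 | P4 8-10 | P5 10-12 | P2 12-14 | P4 14-16 | P5 16-17 | P2 17-19 | P4 19-21 | P2 21-23 | P4 23-25 | P2 25-27 | P4 27-29 | P2 29-32 |
Completion: P1=2  P2=32  P3=8  P4=29  P5=17
Turnaround (C−A): P1=2  P2=31  P3=7  P4=29  P5=12
Waiting(P3) = turnaround − burst = 7 − 2 = 5

5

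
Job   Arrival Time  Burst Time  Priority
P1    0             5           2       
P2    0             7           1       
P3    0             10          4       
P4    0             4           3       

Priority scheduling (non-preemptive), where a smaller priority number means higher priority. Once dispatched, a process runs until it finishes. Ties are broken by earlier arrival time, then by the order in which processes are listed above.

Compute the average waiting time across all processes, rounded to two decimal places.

Schedule: | P2 0-7 | P1 7-12 | P4 12-16 | P3 16-26 |
Completion: P1=12  P2=7  P3=26  P4=16
Turnaround (C−A): P1=12  P2=7  P3=26  P4=16
Waiting times: P1=7, P2=0, P3=16, P4=12
Average waiting = (7+0+16+12) / 4 = 35/4 = 8.75

8.75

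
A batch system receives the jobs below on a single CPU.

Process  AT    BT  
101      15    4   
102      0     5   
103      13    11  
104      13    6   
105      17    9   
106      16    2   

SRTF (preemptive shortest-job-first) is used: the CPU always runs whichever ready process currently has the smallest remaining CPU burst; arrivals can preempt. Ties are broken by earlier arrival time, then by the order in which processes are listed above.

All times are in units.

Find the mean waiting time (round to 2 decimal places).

Schedule: | 102 0-5 | idle 5-13 | 104 13-16 | 106 16-18 | 104 18-21 | 101 21-25 | 105 25-34 | 103 34-45 |
Completion: 101=25  102=5  103=45  104=21  105=34  106=18
Waiting times: 101=6, 102=0, 103=21, 104=2, 105=8, 106=0
Average waiting = (6+0+21+2+8+0) / 6 = 37/6 = 6.17

6.17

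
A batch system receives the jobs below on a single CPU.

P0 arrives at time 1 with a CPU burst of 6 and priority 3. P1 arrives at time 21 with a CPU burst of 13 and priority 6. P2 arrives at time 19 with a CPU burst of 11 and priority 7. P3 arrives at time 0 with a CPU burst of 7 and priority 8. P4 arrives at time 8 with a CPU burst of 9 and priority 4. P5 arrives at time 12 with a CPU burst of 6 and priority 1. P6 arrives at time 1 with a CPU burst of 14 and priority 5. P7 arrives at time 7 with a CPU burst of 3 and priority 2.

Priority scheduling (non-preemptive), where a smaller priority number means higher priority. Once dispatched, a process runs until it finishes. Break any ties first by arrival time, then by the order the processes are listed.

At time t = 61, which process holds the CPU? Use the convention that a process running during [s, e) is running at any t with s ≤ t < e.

P2

Timeline: | P3 0-7 | P7 7-10 | P0 10-16 | P5 16-22 | P4 22-31 | P6 31-45 | P1 45-58 | P2 58-69 |
Completion: P0=16  P1=58  P2=69  P3=7  P4=31  P5=22  P6=45  P7=10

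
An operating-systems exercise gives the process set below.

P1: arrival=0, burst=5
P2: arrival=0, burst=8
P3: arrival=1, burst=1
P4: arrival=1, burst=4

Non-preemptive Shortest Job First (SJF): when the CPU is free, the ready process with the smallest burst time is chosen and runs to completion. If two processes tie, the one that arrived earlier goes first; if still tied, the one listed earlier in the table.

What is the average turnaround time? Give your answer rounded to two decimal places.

Gantt: | P1 0-5 | P3 5-6 | P4 6-10 | P2 10-18 |
Completion: P1=5  P2=18  P3=6  P4=10
Turnaround (C−A): P1=5  P2=18  P3=5  P4=9
Turnaround times: P1=5, P2=18, P3=5, P4=9
Average turnaround = (5+18+5+9) / 4 = 37/4 = 9.25

9.25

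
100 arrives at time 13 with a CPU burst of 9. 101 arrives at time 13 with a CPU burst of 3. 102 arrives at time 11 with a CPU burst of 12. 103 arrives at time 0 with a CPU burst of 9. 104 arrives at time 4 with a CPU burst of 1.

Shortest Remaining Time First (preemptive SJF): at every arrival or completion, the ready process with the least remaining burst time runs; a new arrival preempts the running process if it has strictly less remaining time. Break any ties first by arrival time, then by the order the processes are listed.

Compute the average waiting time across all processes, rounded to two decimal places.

3.20

Schedule: | 103 0-4 | 104 4-5 | 103 5-10 | idle 10-11 | 102 11-13 | 101 13-16 | 100 16-25 | 102 25-35 |
Completion: 100=25  101=16  102=35  103=10  104=5
Turnaround (C−A): 100=12  101=3  102=24  103=10  104=1
Waiting times: 100=3, 101=0, 102=12, 103=1, 104=0
Average waiting = (3+0+12+1+0) / 5 = 16/5 = 3.20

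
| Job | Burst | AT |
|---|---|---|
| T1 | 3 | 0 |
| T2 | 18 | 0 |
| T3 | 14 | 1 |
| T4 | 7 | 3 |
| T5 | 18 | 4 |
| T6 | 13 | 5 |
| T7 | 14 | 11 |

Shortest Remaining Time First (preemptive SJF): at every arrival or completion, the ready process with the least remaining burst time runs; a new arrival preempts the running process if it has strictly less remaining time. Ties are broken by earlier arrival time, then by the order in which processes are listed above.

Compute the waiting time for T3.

Schedule: | T1 0-3 | T4 3-10 | T6 10-23 | T3 23-37 | T7 37-51 | T2 51-69 | T5 69-87 |
Completion: T1=3  T2=69  T3=37  T4=10  T5=87  T6=23  T7=51
Turnaround (C−A): T1=3  T2=69  T3=36  T4=7  T5=83  T6=18  T7=40
Waiting(T3) = turnaround − burst = 36 − 14 = 22

22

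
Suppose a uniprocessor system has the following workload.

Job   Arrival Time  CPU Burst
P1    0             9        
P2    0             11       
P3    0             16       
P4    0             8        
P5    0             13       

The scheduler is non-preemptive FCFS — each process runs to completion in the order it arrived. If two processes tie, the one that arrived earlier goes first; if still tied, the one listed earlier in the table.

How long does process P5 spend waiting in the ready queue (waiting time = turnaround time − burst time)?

Schedule: | P1 0-9 | P2 9-20 | P3 20-36 | P4 36-44 | P5 44-57 |
Completion: P1=9  P2=20  P3=36  P4=44  P5=57
Waiting(P5) = turnaround − burst = 57 − 13 = 44

44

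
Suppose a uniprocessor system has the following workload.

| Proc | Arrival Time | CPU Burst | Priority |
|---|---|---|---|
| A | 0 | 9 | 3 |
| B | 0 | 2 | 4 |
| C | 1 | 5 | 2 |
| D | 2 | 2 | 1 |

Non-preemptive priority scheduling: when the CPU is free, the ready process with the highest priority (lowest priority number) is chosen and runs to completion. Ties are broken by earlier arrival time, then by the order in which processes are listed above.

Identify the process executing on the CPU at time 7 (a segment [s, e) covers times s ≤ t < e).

Timeline: | A 0-9 | D 9-11 | C 11-16 | B 16-18 |
Completion: A=9  B=18  C=16  D=11
Turnaround (C−A): A=9  B=18  C=15  D=9

A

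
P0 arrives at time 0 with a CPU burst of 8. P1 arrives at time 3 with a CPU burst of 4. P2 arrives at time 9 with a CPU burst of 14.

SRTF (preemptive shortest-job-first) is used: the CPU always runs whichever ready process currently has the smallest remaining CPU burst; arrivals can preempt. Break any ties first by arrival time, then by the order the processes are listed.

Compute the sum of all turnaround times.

Schedule: | P0 0-3 | P1 3-7 | P0 7-12 | P2 12-26 |
Completion: P0=12  P1=7  P2=26
Turnaround = completion − arrival: P0=12, P1=4, P2=17
Total turnaround = 12 + 4 + 17 = 33

33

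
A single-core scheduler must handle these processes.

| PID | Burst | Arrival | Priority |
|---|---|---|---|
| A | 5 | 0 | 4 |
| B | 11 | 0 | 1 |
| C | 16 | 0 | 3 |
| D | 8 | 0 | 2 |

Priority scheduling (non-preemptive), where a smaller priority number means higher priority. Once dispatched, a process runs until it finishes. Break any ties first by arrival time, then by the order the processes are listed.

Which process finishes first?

B

Timeline: | B 0-11 | D 11-19 | C 19-35 | A 35-40 |
Completion: A=40  B=11  C=35  D=19
Turnaround (C−A): A=40  B=11  C=35  D=19
Finish order: B → D → C → A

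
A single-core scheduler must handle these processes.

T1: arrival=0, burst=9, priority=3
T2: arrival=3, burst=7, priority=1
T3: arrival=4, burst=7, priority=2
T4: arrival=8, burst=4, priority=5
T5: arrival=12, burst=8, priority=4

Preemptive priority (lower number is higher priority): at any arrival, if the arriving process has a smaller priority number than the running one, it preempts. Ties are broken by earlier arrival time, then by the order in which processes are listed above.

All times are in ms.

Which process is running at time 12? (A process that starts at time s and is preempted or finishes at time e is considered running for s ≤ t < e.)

T3

Gantt: | T1 0-3 | T2 3-10 | T3 10-17 | T1 17-23 | T5 23-31 | T4 31-35 |
Completion: T1=23  T2=10  T3=17  T4=35  T5=31
Turnaround (C−A): T1=23  T2=7  T3=13  T4=27  T5=19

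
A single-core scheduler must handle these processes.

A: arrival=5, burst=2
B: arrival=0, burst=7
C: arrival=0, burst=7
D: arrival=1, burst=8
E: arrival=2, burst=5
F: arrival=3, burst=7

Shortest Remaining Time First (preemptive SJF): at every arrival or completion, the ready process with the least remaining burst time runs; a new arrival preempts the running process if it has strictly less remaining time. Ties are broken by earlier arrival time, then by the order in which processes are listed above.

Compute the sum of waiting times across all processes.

Schedule: | B 0-7 | A 7-9 | E 9-14 | C 14-21 | F 21-28 | D 28-36 |
Completion: A=9  B=7  C=21  D=36  E=14  F=28
Turnaround (C−A): A=4  B=7  C=21  D=35  E=12  F=25
Waiting = turnaround − burst: A=2, B=0, C=14, D=27, E=7, F=18
Total waiting = 2 + 0 + 14 + 27 + 7 + 18 = 68

68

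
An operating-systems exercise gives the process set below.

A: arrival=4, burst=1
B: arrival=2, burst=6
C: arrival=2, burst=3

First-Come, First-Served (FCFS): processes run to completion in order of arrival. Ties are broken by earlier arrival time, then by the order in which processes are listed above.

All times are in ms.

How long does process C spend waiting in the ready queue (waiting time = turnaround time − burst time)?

Gantt: | idle 0-2 | B 2-8 | C 8-11 | A 11-12 |
Completion: A=12  B=8  C=11
Turnaround (C−A): A=8  B=6  C=9
Waiting(C) = turnaround − burst = 9 − 3 = 6

6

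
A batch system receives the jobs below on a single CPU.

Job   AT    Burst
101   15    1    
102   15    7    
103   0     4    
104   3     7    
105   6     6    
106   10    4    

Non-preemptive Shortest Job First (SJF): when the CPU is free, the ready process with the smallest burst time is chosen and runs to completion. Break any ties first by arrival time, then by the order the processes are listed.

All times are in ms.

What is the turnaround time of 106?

Gantt: | 103 0-4 | 104 4-11 | 106 11-15 | 101 15-16 | 105 16-22 | 102 22-29 |
Completion: 101=16  102=29  103=4  104=11  105=22  106=15
Turnaround (C−A): 101=1  102=14  103=4  104=8  105=16  106=5
Turnaround(106) = completion − arrival = 15 − 10 = 5

5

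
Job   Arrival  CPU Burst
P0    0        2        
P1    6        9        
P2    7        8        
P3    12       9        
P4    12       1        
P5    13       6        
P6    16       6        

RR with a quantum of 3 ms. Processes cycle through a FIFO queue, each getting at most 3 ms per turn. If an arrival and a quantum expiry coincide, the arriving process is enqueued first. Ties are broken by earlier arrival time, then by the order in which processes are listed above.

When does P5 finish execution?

Timeline: | P0 0-2 | idle 2-6 | P1 6-9 | P2 9-12 | P1 12-15 | P3 15-18 | P4 18-19 | P2 19-22 | P5 22-25 | P1 25-28 | P6 28-31 | P3 31-34 | P2 34-36 | P5 36-39 | P6 39-42 | P3 42-45 |
Completion: P0=2  P1=28  P2=36  P3=45  P4=19  P5=39  P6=42

39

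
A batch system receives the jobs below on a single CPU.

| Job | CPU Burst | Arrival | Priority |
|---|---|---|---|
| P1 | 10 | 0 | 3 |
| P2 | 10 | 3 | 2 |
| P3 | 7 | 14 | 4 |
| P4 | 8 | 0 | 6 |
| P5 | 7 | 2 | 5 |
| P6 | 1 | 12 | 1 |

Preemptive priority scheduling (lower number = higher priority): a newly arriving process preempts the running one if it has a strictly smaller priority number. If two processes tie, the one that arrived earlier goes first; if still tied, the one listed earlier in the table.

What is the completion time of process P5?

Schedule: | P1 0-3 | P2 3-12 | P6 12-13 | P2 13-14 | P1 14-21 | P3 21-28 | P5 28-35 | P4 35-43 |
Completion: P1=21  P2=14  P3=28  P4=43  P5=35  P6=13

35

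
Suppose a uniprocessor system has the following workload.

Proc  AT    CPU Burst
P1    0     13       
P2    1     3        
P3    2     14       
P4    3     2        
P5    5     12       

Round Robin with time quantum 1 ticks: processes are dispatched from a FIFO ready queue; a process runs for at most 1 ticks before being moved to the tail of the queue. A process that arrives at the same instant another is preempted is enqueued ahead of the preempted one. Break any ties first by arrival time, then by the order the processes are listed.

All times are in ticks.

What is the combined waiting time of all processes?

92

Timeline: | P1 0-1 | P2 1-2 | P1 2-3 | P3 3-4 | P2 4-5 | P4 5-6 | P1 6-7 | P3 7-8 | P5 8-9 | P2 9-10 | P4 10-11 | P1 11-12 | P3 12-13 | P5 13-14 | P1 14-15 | P3 15-16 | P5 16-17 | P1 17-18 | P3 18-19 | P5 19-20 | P1 20-21 | P3 21-22 | P5 22-23 | P1 23-24 | P3 24-25 | P5 25-26 | P1 26-27 | P3 27-28 | P5 28-29 | P1 29-30 | P3 30-31 | P5 31-32 | P1 32-33 | P3 33-34 | P5 34-35 | P1 35-36 | P3 36-37 | P5 37-38 | P1 38-39 | P3 39-40 | P5 40-41 | P3 41-42 | P5 42-43 | P3 43-44 |
Completion: P1=39  P2=10  P3=44  P4=11  P5=43
Turnaround (C−A): P1=39  P2=9  P3=42  P4=8  P5=38
Waiting = turnaround − burst: P1=26, P2=6, P3=28, P4=6, P5=26
Total waiting = 26 + 6 + 28 + 6 + 26 = 92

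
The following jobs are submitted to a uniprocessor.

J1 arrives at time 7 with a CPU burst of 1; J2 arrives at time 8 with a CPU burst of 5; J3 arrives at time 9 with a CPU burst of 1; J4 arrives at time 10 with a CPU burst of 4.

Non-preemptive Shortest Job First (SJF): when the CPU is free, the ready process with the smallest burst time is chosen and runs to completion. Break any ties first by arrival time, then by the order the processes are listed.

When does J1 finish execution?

Gantt: | idle 0-7 | J1 7-8 | J2 8-13 | J3 13-14 | J4 14-18 |
Completion: J1=8  J2=13  J3=14  J4=18
Turnaround (C−A): J1=1  J2=5  J3=5  J4=8

8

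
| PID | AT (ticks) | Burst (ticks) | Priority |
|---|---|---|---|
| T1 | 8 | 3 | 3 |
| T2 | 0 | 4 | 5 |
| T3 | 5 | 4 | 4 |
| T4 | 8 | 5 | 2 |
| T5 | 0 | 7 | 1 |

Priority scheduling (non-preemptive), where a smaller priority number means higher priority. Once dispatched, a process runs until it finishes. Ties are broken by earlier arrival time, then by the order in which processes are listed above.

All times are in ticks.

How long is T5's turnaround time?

7

Schedule: | T5 0-7 | T3 7-11 | T4 11-16 | T1 16-19 | T2 19-23 |
Completion: T1=19  T2=23  T3=11  T4=16  T5=7
Turnaround (C−A): T1=11  T2=23  T3=6  T4=8  T5=7
Turnaround(T5) = completion − arrival = 7 − 0 = 7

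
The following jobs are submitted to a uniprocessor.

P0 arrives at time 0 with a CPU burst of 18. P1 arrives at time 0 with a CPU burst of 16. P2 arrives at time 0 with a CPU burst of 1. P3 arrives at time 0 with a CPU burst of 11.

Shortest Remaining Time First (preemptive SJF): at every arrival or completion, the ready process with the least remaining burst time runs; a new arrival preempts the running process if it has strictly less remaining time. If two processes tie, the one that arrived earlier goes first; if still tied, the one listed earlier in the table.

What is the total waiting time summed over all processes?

Timeline: | P2 0-1 | P3 1-12 | P1 12-28 | P0 28-46 |
Completion: P0=46  P1=28  P2=1  P3=12
Turnaround (C−A): P0=46  P1=28  P2=1  P3=12
Waiting = turnaround − burst: P0=28, P1=12, P2=0, P3=1
Total waiting = 28 + 12 + 0 + 1 = 41

41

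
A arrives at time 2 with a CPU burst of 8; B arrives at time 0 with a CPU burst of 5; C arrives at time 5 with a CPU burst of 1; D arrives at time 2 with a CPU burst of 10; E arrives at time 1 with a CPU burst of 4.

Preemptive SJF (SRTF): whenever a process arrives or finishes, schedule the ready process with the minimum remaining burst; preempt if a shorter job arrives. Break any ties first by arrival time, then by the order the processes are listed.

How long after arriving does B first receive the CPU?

Gantt: | B 0-5 | C 5-6 | E 6-10 | A 10-18 | D 18-28 |
Completion: A=18  B=5  C=6  D=28  E=10
Turnaround (C−A): A=16  B=5  C=1  D=26  E=9
Response(B) = first start − arrival = 0 − 0 = 0

0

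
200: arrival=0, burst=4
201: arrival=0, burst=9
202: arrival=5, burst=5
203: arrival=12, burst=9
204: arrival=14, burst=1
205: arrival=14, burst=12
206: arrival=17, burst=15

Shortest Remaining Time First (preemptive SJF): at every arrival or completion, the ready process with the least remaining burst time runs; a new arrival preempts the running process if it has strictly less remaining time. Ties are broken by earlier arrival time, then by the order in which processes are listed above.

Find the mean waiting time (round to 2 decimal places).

7.71

Timeline: | 200 0-4 | 201 4-5 | 202 5-10 | 201 10-14 | 204 14-15 | 201 15-19 | 203 19-28 | 205 28-40 | 206 40-55 |
Completion: 200=4  201=19  202=10  203=28  204=15  205=40  206=55
Turnaround (C−A): 200=4  201=19  202=5  203=16  204=1  205=26  206=38
Waiting times: 200=0, 201=10, 202=0, 203=7, 204=0, 205=14, 206=23
Average waiting = (0+10+0+7+0+14+23) / 7 = 54/7 = 7.71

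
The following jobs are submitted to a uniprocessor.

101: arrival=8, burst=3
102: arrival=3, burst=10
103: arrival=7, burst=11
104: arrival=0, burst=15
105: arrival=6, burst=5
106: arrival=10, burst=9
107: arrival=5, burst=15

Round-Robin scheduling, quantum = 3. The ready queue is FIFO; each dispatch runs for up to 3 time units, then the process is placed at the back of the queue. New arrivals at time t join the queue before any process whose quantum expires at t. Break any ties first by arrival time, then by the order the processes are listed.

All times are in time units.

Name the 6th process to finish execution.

Gantt: | 104 0-3 | 102 3-6 | 104 6-9 | 107 9-12 | 105 12-15 | 102 15-18 | 103 18-21 | 101 21-24 | 104 24-27 | 106 27-30 | 107 30-33 | 105 33-35 | 102 35-38 | 103 38-41 | 104 41-44 | 106 44-47 | 107 47-50 | 102 50-51 | 103 51-54 | 104 54-57 | 106 57-60 | 107 60-63 | 103 63-65 | 107 65-68 |
Completion: 101=24  102=51  103=65  104=57  105=35  106=60  107=68
Turnaround (C−A): 101=16  102=48  103=58  104=57  105=29  106=50  107=63
Finish order: 101 → 105 → 102 → 104 → 106 → 103 → 107

103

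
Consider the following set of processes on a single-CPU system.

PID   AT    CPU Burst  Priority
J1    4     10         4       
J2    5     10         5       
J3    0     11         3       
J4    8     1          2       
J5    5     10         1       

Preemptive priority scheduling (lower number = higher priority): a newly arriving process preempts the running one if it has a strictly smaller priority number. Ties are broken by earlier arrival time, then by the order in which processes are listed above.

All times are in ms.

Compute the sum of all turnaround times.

105

Gantt: | J3 0-5 | J5 5-15 | J4 15-16 | J3 16-22 | J1 22-32 | J2 32-42 |
Completion: J1=32  J2=42  J3=22  J4=16  J5=15
Turnaround (C−A): J1=28  J2=37  J3=22  J4=8  J5=10
Turnaround = completion − arrival: J1=28, J2=37, J3=22, J4=8, J5=10
Total turnaround = 28 + 37 + 22 + 8 + 10 = 105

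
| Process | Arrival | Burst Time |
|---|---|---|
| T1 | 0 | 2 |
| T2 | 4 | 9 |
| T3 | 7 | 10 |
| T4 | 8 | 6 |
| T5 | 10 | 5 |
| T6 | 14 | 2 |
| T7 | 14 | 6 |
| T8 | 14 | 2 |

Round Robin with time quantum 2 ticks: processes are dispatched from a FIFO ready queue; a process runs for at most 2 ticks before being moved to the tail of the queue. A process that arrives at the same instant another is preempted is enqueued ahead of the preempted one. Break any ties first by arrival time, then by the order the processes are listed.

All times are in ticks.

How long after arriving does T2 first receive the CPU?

0

Schedule: | T1 0-2 | idle 2-4 | T2 4-8 | T3 8-10 | T4 10-12 | T2 12-14 | T5 14-16 | T3 16-18 | T4 18-20 | T6 20-22 | T7 22-24 | T8 24-26 | T2 26-28 | T5 28-30 | T3 30-32 | T4 32-34 | T7 34-36 | T2 36-37 | T5 37-38 | T3 38-40 | T7 40-42 | T3 42-44 |
Completion: T1=2  T2=37  T3=44  T4=34  T5=38  T6=22  T7=42  T8=26
Turnaround (C−A): T1=2  T2=33  T3=37  T4=26  T5=28  T6=8  T7=28  T8=12
Response(T2) = first start − arrival = 4 − 4 = 0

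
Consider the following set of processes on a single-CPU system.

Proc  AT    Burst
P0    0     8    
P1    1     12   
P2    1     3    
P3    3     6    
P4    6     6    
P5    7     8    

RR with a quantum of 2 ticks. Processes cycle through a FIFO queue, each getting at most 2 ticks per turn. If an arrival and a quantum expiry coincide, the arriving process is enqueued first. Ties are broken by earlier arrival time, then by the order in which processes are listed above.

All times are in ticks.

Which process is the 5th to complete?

Gantt: | P0 0-2 | P1 2-4 | P2 4-6 | P0 6-8 | P3 8-10 | P1 10-12 | P4 12-14 | P2 14-15 | P5 15-17 | P0 17-19 | P3 19-21 | P1 21-23 | P4 23-25 | P5 25-27 | P0 27-29 | P3 29-31 | P1 31-33 | P4 33-35 | P5 35-37 | P1 37-39 | P5 39-41 | P1 41-43 |
Completion: P0=29  P1=43  P2=15  P3=31  P4=35  P5=41
Turnaround (C−A): P0=29  P1=42  P2=14  P3=28  P4=29  P5=34
Finish order: P2 → P0 → P3 → P4 → P5 → P1

P5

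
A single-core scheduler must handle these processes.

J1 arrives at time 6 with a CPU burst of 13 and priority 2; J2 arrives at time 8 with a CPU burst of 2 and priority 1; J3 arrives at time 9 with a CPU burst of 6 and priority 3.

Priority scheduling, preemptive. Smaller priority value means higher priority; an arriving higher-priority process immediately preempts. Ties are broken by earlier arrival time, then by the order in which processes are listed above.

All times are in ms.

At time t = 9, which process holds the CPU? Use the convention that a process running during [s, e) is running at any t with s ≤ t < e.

J2

Timeline: | idle 0-6 | J1 6-8 | J2 8-10 | J1 10-21 | J3 21-27 |
Completion: J1=21  J2=10  J3=27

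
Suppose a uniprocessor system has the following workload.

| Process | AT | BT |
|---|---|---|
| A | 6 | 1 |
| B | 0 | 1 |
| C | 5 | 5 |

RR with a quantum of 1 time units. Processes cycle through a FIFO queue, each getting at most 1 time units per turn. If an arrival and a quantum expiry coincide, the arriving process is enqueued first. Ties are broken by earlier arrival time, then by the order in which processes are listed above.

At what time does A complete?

Timeline: | B 0-1 | idle 1-5 | C 5-6 | A 6-7 | C 7-11 |
Completion: A=7  B=1  C=11
Turnaround (C−A): A=1  B=1  C=6

7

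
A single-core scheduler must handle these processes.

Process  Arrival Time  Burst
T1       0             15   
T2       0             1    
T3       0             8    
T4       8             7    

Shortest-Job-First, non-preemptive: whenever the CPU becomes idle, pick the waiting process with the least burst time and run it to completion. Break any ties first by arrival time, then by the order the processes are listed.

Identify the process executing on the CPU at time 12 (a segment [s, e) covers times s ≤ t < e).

T4

Timeline: | T2 0-1 | T3 1-9 | T4 9-16 | T1 16-31 |
Completion: T1=31  T2=1  T3=9  T4=16
Turnaround (C−A): T1=31  T2=1  T3=9  T4=8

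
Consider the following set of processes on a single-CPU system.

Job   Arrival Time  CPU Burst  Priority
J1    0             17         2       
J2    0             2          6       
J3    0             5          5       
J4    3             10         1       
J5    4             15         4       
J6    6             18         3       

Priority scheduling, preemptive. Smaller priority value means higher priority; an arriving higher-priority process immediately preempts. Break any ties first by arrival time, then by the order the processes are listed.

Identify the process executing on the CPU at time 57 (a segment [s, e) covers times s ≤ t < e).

J5

Timeline: | J1 0-3 | J4 3-13 | J1 13-27 | J6 27-45 | J5 45-60 | J3 60-65 | J2 65-67 |
Completion: J1=27  J2=67  J3=65  J4=13  J5=60  J6=45
Turnaround (C−A): J1=27  J2=67  J3=65  J4=10  J5=56  J6=39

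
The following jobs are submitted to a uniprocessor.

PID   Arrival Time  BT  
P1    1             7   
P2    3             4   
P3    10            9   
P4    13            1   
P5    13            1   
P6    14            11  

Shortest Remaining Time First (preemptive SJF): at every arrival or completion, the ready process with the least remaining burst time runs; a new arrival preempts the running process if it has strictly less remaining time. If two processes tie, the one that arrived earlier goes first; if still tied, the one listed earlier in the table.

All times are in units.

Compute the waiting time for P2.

0

Timeline: | idle 0-1 | P1 1-3 | P2 3-7 | P1 7-12 | P3 12-13 | P4 13-14 | P5 14-15 | P3 15-23 | P6 23-34 |
Completion: P1=12  P2=7  P3=23  P4=14  P5=15  P6=34
Waiting(P2) = turnaround − burst = 4 − 4 = 0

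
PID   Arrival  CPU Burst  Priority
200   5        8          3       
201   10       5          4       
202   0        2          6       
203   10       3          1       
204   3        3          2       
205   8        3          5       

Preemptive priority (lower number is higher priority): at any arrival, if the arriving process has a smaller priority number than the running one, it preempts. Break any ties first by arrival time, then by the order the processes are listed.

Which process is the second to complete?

Gantt: | 202 0-2 | idle 2-3 | 204 3-6 | 200 6-10 | 203 10-13 | 200 13-17 | 201 17-22 | 205 22-25 |
Completion: 200=17  201=22  202=2  203=13  204=6  205=25
Finish order: 202 → 204 → 203 → 200 → 201 → 205

204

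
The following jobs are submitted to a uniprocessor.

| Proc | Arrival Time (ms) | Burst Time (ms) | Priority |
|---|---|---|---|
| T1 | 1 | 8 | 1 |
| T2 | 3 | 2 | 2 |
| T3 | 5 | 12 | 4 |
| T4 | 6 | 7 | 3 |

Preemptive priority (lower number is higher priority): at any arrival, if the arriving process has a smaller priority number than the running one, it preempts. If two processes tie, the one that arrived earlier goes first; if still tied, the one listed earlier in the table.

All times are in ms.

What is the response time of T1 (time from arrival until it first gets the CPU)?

0

Timeline: | idle 0-1 | T1 1-9 | T2 9-11 | T4 11-18 | T3 18-30 |
Completion: T1=9  T2=11  T3=30  T4=18
Turnaround (C−A): T1=8  T2=8  T3=25  T4=12
Response(T1) = first start − arrival = 1 − 1 = 0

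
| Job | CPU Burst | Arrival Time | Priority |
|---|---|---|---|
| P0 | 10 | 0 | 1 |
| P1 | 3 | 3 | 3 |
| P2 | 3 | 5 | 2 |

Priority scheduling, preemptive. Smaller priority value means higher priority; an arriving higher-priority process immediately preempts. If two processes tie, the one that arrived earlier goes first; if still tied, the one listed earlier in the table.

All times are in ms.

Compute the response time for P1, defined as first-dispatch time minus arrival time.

Schedule: | P0 0-10 | P2 10-13 | P1 13-16 |
Completion: P0=10  P1=16  P2=13
Turnaround (C−A): P0=10  P1=13  P2=8
Response(P1) = first start − arrival = 13 − 3 = 10

10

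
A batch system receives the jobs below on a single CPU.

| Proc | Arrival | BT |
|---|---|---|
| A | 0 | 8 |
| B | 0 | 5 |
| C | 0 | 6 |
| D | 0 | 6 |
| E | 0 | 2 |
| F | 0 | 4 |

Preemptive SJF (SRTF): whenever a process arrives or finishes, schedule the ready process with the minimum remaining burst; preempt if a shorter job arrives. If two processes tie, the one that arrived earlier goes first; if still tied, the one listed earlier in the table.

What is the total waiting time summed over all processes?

Gantt: | E 0-2 | F 2-6 | B 6-11 | C 11-17 | D 17-23 | A 23-31 |
Completion: A=31  B=11  C=17  D=23  E=2  F=6
Turnaround (C−A): A=31  B=11  C=17  D=23  E=2  F=6
Waiting = turnaround − burst: A=23, B=6, C=11, D=17, E=0, F=2
Total waiting = 23 + 6 + 11 + 17 + 0 + 2 = 59

59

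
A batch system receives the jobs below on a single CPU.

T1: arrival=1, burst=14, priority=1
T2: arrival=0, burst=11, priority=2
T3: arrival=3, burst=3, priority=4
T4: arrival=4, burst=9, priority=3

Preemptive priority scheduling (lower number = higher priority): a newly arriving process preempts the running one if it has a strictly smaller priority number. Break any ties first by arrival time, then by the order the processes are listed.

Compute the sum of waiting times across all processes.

Schedule: | T2 0-1 | T1 1-15 | T2 15-25 | T4 25-34 | T3 34-37 |
Completion: T1=15  T2=25  T3=37  T4=34
Turnaround (C−A): T1=14  T2=25  T3=34  T4=30
Waiting = turnaround − burst: T1=0, T2=14, T3=31, T4=21
Total waiting = 0 + 14 + 31 + 21 = 66

66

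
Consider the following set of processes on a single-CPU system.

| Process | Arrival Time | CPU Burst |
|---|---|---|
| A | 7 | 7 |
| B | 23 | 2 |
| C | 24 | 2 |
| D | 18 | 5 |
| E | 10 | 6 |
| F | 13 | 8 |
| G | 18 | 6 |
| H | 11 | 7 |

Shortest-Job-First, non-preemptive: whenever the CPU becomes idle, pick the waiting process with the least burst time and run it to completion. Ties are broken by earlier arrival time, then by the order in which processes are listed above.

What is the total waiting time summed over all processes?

Gantt: | idle 0-7 | A 7-14 | E 14-20 | D 20-25 | B 25-27 | C 27-29 | G 29-35 | H 35-42 | F 42-50 |
Completion: A=14  B=27  C=29  D=25  E=20  F=50  G=35  H=42
Turnaround (C−A): A=7  B=4  C=5  D=7  E=10  F=37  G=17  H=31
Waiting = turnaround − burst: A=0, B=2, C=3, D=2, E=4, F=29, G=11, H=24
Total waiting = 0 + 2 + 3 + 2 + 4 + 29 + 11 + 24 = 75

75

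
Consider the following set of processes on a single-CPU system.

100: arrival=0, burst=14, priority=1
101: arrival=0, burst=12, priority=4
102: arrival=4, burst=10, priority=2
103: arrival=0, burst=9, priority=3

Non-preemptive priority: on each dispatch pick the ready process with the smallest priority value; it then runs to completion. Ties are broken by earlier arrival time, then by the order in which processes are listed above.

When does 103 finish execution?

33

Schedule: | 100 0-14 | 102 14-24 | 103 24-33 | 101 33-45 |
Completion: 100=14  101=45  102=24  103=33
Turnaround (C−A): 100=14  101=45  102=20  103=33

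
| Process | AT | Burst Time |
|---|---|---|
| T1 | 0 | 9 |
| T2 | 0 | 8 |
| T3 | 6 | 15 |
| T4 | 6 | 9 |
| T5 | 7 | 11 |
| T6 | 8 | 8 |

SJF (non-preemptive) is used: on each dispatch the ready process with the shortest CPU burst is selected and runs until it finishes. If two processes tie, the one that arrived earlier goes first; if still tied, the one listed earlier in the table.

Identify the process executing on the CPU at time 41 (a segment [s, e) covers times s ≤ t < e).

T5

Timeline: | T2 0-8 | T6 8-16 | T1 16-25 | T4 25-34 | T5 34-45 | T3 45-60 |
Completion: T1=25  T2=8  T3=60  T4=34  T5=45  T6=16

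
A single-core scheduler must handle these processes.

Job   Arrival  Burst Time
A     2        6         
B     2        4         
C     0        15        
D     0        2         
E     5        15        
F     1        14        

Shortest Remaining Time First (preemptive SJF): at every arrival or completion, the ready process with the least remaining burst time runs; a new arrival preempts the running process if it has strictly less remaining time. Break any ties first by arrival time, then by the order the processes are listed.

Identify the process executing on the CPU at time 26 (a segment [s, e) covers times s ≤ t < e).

C

Timeline: | D 0-2 | B 2-6 | A 6-12 | F 12-26 | C 26-41 | E 41-56 |
Completion: A=12  B=6  C=41  D=2  E=56  F=26
Turnaround (C−A): A=10  B=4  C=41  D=2  E=51  F=25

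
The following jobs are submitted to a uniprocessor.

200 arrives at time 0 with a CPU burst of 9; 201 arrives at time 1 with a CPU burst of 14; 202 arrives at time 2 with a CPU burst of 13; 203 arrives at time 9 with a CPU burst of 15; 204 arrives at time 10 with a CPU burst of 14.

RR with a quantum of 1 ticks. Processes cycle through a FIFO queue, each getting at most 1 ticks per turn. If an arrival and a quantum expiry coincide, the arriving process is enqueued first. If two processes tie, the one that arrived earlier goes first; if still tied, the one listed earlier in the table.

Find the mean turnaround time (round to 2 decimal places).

50.20

Timeline: | 200 0-1 | 201 1-2 | 200 2-3 | 202 3-4 | 201 4-5 | 200 5-6 | 202 6-7 | 201 7-8 | 200 8-9 | 202 9-10 | 201 10-11 | 203 11-12 | 200 12-13 | 204 13-14 | 202 14-15 | 201 15-16 | 203 16-17 | 200 17-18 | 204 18-19 | 202 19-20 | 201 20-21 | 203 21-22 | 200 22-23 | 204 23-24 | 202 24-25 | 201 25-26 | 203 26-27 | 200 27-28 | 204 28-29 | 202 29-30 | 201 30-31 | 203 31-32 | 200 32-33 | 204 33-34 | 202 34-35 | 201 35-36 | 203 36-37 | 204 37-38 | 202 38-39 | 201 39-40 | 203 40-41 | 204 41-42 | 202 42-43 | 201 43-44 | 203 44-45 | 204 45-46 | 202 46-47 | 201 47-48 | 203 48-49 | 204 49-50 | 202 50-51 | 201 51-52 | 203 52-53 | 204 53-54 | 202 54-55 | 201 55-56 | 203 56-57 | 204 57-58 | 203 58-59 | 204 59-60 | 203 60-61 | 204 61-62 | 203 62-63 | 204 63-64 | 203 64-65 |
Completion: 200=33  201=56  202=55  203=65  204=64
Turnaround (C−A): 200=33  201=55  202=53  203=56  204=54
Turnaround times: 200=33, 201=55, 202=53, 203=56, 204=54
Average turnaround = (33+55+53+56+54) / 5 = 251/5 = 50.20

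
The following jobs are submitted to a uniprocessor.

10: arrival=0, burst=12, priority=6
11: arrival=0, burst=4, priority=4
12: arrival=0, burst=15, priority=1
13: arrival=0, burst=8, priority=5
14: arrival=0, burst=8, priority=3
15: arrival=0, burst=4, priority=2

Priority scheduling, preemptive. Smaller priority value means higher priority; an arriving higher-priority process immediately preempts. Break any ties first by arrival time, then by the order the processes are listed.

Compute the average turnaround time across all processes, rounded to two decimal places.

Gantt: | 12 0-15 | 15 15-19 | 14 19-27 | 11 27-31 | 13 31-39 | 10 39-51 |
Completion: 10=51  11=31  12=15  13=39  14=27  15=19
Turnaround (C−A): 10=51  11=31  12=15  13=39  14=27  15=19
Turnaround times: 10=51, 11=31, 12=15, 13=39, 14=27, 15=19
Average turnaround = (51+31+15+39+27+19) / 6 = 182/6 = 30.33

30.33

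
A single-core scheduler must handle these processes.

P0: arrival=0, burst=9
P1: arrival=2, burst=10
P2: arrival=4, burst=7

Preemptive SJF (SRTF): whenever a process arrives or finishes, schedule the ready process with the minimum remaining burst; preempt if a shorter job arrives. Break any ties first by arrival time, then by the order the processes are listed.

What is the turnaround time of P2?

12

Schedule: | P0 0-9 | P2 9-16 | P1 16-26 |
Completion: P0=9  P1=26  P2=16
Turnaround (C−A): P0=9  P1=24  P2=12
Turnaround(P2) = completion − arrival = 16 − 4 = 12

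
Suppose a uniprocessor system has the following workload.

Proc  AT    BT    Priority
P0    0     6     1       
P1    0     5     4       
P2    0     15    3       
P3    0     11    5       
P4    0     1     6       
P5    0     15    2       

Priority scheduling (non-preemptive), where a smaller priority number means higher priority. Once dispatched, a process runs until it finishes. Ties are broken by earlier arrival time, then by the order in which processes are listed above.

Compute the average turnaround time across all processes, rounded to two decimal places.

34.83

Timeline: | P0 0-6 | P5 6-21 | P2 21-36 | P1 36-41 | P3 41-52 | P4 52-53 |
Completion: P0=6  P1=41  P2=36  P3=52  P4=53  P5=21
Turnaround (C−A): P0=6  P1=41  P2=36  P3=52  P4=53  P5=21
Turnaround times: P0=6, P1=41, P2=36, P3=52, P4=53, P5=21
Average turnaround = (6+41+36+52+53+21) / 6 = 209/6 = 34.83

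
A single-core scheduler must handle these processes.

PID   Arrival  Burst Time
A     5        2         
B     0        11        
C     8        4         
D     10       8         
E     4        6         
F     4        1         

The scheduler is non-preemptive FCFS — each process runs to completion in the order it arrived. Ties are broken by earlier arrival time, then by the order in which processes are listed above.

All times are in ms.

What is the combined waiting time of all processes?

Gantt: | B 0-11 | E 11-17 | F 17-18 | A 18-20 | C 20-24 | D 24-32 |
Completion: A=20  B=11  C=24  D=32  E=17  F=18
Turnaround (C−A): A=15  B=11  C=16  D=22  E=13  F=14
Waiting = turnaround − burst: A=13, B=0, C=12, D=14, E=7, F=13
Total waiting = 13 + 0 + 12 + 14 + 7 + 13 = 59

59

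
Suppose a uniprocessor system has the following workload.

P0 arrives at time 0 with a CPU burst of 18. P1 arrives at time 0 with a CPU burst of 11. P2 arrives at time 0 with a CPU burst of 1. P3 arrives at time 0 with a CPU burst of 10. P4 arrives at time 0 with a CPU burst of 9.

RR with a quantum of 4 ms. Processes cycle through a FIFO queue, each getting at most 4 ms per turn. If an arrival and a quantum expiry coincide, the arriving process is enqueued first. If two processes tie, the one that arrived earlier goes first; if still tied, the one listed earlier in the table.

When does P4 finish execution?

43

Timeline: | P0 0-4 | P1 4-8 | P2 8-9 | P3 9-13 | P4 13-17 | P0 17-21 | P1 21-25 | P3 25-29 | P4 29-33 | P0 33-37 | P1 37-40 | P3 40-42 | P4 42-43 | P0 43-49 |
Completion: P0=49  P1=40  P2=9  P3=42  P4=43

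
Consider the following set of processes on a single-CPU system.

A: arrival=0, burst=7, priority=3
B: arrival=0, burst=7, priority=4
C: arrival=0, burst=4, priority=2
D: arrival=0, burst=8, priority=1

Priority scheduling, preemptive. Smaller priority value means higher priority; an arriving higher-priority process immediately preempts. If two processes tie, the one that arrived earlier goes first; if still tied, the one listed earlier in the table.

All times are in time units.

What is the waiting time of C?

8

Timeline: | D 0-8 | C 8-12 | A 12-19 | B 19-26 |
Completion: A=19  B=26  C=12  D=8
Waiting(C) = turnaround − burst = 12 − 4 = 8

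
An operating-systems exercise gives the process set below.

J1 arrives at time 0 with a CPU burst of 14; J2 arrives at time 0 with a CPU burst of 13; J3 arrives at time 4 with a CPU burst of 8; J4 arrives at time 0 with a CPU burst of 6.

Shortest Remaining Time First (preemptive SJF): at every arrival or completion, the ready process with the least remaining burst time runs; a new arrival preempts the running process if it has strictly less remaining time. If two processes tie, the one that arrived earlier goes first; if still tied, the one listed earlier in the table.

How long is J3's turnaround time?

Gantt: | J4 0-6 | J3 6-14 | J2 14-27 | J1 27-41 |
Completion: J1=41  J2=27  J3=14  J4=6
Turnaround(J3) = completion − arrival = 14 − 4 = 10

10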